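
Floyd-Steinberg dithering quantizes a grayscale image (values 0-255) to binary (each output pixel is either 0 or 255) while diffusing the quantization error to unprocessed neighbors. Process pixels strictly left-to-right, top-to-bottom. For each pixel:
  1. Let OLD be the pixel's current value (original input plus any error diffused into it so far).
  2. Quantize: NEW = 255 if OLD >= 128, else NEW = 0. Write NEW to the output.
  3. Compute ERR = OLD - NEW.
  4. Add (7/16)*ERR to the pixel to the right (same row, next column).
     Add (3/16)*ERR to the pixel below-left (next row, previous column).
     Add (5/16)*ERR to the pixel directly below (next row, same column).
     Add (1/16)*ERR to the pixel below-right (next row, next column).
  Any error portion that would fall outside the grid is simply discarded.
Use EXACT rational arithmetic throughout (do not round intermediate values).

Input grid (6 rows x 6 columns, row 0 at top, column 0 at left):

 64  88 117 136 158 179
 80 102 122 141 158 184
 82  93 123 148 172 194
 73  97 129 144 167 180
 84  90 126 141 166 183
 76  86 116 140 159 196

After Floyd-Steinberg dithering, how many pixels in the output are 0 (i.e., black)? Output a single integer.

(0,0): OLD=64 → NEW=0, ERR=64
(0,1): OLD=116 → NEW=0, ERR=116
(0,2): OLD=671/4 → NEW=255, ERR=-349/4
(0,3): OLD=6261/64 → NEW=0, ERR=6261/64
(0,4): OLD=205619/1024 → NEW=255, ERR=-55501/1024
(0,5): OLD=2544229/16384 → NEW=255, ERR=-1633691/16384
(1,0): OLD=487/4 → NEW=0, ERR=487/4
(1,1): OLD=5733/32 → NEW=255, ERR=-2427/32
(1,2): OLD=89237/1024 → NEW=0, ERR=89237/1024
(1,3): OLD=794959/4096 → NEW=255, ERR=-249521/4096
(1,4): OLD=26693827/262144 → NEW=0, ERR=26693827/262144
(1,5): OLD=813705189/4194304 → NEW=255, ERR=-255842331/4194304
(2,0): OLD=54183/512 → NEW=0, ERR=54183/512
(2,1): OLD=2286337/16384 → NEW=255, ERR=-1891583/16384
(2,2): OLD=21904715/262144 → NEW=0, ERR=21904715/262144
(2,3): OLD=398584715/2097152 → NEW=255, ERR=-136189045/2097152
(2,4): OLD=10748547641/67108864 → NEW=255, ERR=-6364212679/67108864
(2,5): OLD=150122658335/1073741824 → NEW=255, ERR=-123681506785/1073741824
(3,0): OLD=22131043/262144 → NEW=0, ERR=22131043/262144
(3,1): OLD=251946995/2097152 → NEW=0, ERR=251946995/2097152
(3,2): OLD=3158824767/16777216 → NEW=255, ERR=-1119365313/16777216
(3,3): OLD=88001315695/1073741824 → NEW=0, ERR=88001315695/1073741824
(3,4): OLD=1267568518939/8589934592 → NEW=255, ERR=-922864802021/8589934592
(3,5): OLD=12517078516501/137438953472 → NEW=0, ERR=12517078516501/137438953472
(4,0): OLD=4459654993/33554432 → NEW=255, ERR=-4096725167/33554432
(4,1): OLD=35913647137/536870912 → NEW=0, ERR=35913647137/536870912
(4,2): OLD=2702258485467/17179869184 → NEW=255, ERR=-1678608156453/17179869184
(4,3): OLD=27364214146895/274877906944 → NEW=0, ERR=27364214146895/274877906944
(4,4): OLD=871597659465095/4398046511104 → NEW=255, ERR=-249904200866425/4398046511104
(4,5): OLD=12658376562452945/70368744177664 → NEW=255, ERR=-5285653202851375/70368744177664
(5,0): OLD=432837957043/8589934592 → NEW=0, ERR=432837957043/8589934592
(5,1): OLD=28312067182843/274877906944 → NEW=0, ERR=28312067182843/274877906944
(5,2): OLD=337274821413277/2199023255552 → NEW=255, ERR=-223476108752483/2199023255552
(5,3): OLD=7732659503438555/70368744177664 → NEW=0, ERR=7732659503438555/70368744177664
(5,4): OLD=6384457651743253/35184372088832 → NEW=255, ERR=-2587557230908907/35184372088832
(5,5): OLD=154023847280309931/1125899906842624 → NEW=255, ERR=-133080628964559189/1125899906842624
Output grid:
  Row 0: ..#.##  (3 black, running=3)
  Row 1: .#.#.#  (3 black, running=6)
  Row 2: .#.###  (2 black, running=8)
  Row 3: ..#.#.  (4 black, running=12)
  Row 4: #.#.##  (2 black, running=14)
  Row 5: ..#.##  (3 black, running=17)

Answer: 17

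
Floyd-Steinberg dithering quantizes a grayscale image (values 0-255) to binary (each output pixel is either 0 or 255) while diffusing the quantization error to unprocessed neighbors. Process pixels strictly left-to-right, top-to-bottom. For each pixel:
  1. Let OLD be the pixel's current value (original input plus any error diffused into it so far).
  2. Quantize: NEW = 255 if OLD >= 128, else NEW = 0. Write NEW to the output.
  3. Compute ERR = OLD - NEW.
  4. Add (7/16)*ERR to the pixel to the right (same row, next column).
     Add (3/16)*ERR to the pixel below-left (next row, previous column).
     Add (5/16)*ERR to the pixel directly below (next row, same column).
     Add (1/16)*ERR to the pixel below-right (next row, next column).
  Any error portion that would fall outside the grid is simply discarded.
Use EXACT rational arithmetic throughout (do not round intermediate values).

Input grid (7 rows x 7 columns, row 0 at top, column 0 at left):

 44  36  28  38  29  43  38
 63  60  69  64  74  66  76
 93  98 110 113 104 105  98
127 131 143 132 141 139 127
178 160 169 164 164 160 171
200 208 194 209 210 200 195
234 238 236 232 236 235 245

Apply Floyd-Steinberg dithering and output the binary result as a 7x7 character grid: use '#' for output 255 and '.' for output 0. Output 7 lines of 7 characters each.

(0,0): OLD=44 → NEW=0, ERR=44
(0,1): OLD=221/4 → NEW=0, ERR=221/4
(0,2): OLD=3339/64 → NEW=0, ERR=3339/64
(0,3): OLD=62285/1024 → NEW=0, ERR=62285/1024
(0,4): OLD=911131/16384 → NEW=0, ERR=911131/16384
(0,5): OLD=17650109/262144 → NEW=0, ERR=17650109/262144
(0,6): OLD=282934315/4194304 → NEW=0, ERR=282934315/4194304
(1,0): OLD=5575/64 → NEW=0, ERR=5575/64
(1,1): OLD=65489/512 → NEW=0, ERR=65489/512
(1,2): OLD=2557893/16384 → NEW=255, ERR=-1620027/16384
(1,3): OLD=3502001/65536 → NEW=0, ERR=3502001/65536
(1,4): OLD=550220291/4194304 → NEW=255, ERR=-519327229/4194304
(1,5): OLD=1643977811/33554432 → NEW=0, ERR=1643977811/33554432
(1,6): OLD=65886620541/536870912 → NEW=0, ERR=65886620541/536870912
(2,0): OLD=1181323/8192 → NEW=255, ERR=-907637/8192
(2,1): OLD=20028553/262144 → NEW=0, ERR=20028553/262144
(2,2): OLD=547525531/4194304 → NEW=255, ERR=-522021989/4194304
(2,3): OLD=1538539715/33554432 → NEW=0, ERR=1538539715/33554432
(2,4): OLD=26278110819/268435456 → NEW=0, ERR=26278110819/268435456
(2,5): OLD=1532540884817/8589934592 → NEW=255, ERR=-657892436143/8589934592
(2,6): OLD=14555558350151/137438953472 → NEW=0, ERR=14555558350151/137438953472
(3,0): OLD=447540347/4194304 → NEW=0, ERR=447540347/4194304
(3,1): OLD=5747775871/33554432 → NEW=255, ERR=-2808604289/33554432
(3,2): OLD=21705352381/268435456 → NEW=0, ERR=21705352381/268435456
(3,3): OLD=206459915875/1073741824 → NEW=255, ERR=-67344249245/1073741824
(3,4): OLD=18232301071483/137438953472 → NEW=255, ERR=-16814632063877/137438953472
(3,5): OLD=96225740486465/1099511627776 → NEW=0, ERR=96225740486465/1099511627776
(3,6): OLD=3405799913225823/17592186044416 → NEW=255, ERR=-1080207528100257/17592186044416
(4,0): OLD=105038823349/536870912 → NEW=255, ERR=-31863259211/536870912
(4,1): OLD=1114175655825/8589934592 → NEW=255, ERR=-1076257665135/8589934592
(4,2): OLD=16830971181919/137438953472 → NEW=0, ERR=16830971181919/137438953472
(4,3): OLD=198012768447301/1099511627776 → NEW=255, ERR=-82362696635579/1099511627776
(4,4): OLD=927855531256303/8796093022208 → NEW=0, ERR=927855531256303/8796093022208
(4,5): OLD=60331137461733375/281474976710656 → NEW=255, ERR=-11444981599483905/281474976710656
(4,6): OLD=628217852400481961/4503599627370496 → NEW=255, ERR=-520200052578994519/4503599627370496
(5,0): OLD=21709956962115/137438953472 → NEW=255, ERR=-13336976173245/137438953472
(5,1): OLD=160136654959521/1099511627776 → NEW=255, ERR=-120238810123359/1099511627776
(5,2): OLD=1429801098992967/8796093022208 → NEW=255, ERR=-813202621670073/8796093022208
(5,3): OLD=12143978799280803/70368744177664 → NEW=255, ERR=-5800050966023517/70368744177664
(5,4): OLD=876391584562994225/4503599627370496 → NEW=255, ERR=-272026320416482255/4503599627370496
(5,5): OLD=5253098955488871297/36028797018963968 → NEW=255, ERR=-3934244284346940543/36028797018963968
(5,6): OLD=62597176960845275759/576460752303423488 → NEW=0, ERR=62597176960845275759/576460752303423488
(6,0): OLD=3222376057093467/17592186044416 → NEW=255, ERR=-1263631384232613/17592186044416
(6,1): OLD=41940171277443319/281474976710656 → NEW=255, ERR=-29835947783773961/281474976710656
(6,2): OLD=623503711121945541/4503599627370496 → NEW=255, ERR=-524914193857530939/4503599627370496
(6,3): OLD=4977253723562257499/36028797018963968 → NEW=255, ERR=-4210089516273554341/36028797018963968
(6,4): OLD=10115087395673613781/72057594037927936 → NEW=255, ERR=-8259599083998009899/72057594037927936
(6,5): OLD=1543187499078454615733/9223372036854775808 → NEW=255, ERR=-808772370319513215307/9223372036854775808
(6,6): OLD=34494819412308933941923/147573952589676412928 → NEW=255, ERR=-3136538498058551354717/147573952589676412928
Row 0: .......
Row 1: ..#.#..
Row 2: #.#..#.
Row 3: .#.##.#
Row 4: ##.#.##
Row 5: ######.
Row 6: #######

Answer: .......
..#.#..
#.#..#.
.#.##.#
##.#.##
######.
#######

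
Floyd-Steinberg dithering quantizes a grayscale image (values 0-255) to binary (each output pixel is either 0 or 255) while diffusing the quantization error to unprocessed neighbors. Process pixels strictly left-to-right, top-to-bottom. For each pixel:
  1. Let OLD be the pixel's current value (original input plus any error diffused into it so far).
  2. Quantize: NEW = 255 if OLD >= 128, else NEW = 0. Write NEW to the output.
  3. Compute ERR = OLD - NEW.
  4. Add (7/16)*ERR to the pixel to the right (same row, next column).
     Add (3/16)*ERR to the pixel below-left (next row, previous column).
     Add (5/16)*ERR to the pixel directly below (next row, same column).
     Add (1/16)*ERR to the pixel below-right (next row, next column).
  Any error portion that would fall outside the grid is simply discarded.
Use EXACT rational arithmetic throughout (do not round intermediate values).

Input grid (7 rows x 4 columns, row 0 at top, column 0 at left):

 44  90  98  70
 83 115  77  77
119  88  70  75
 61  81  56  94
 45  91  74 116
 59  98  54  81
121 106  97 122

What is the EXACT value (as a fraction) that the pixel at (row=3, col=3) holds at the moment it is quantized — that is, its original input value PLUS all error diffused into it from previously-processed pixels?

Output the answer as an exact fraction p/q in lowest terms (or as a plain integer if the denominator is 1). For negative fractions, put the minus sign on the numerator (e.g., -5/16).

Answer: 2043585144917/17179869184

Derivation:
(0,0): OLD=44 → NEW=0, ERR=44
(0,1): OLD=437/4 → NEW=0, ERR=437/4
(0,2): OLD=9331/64 → NEW=255, ERR=-6989/64
(0,3): OLD=22757/1024 → NEW=0, ERR=22757/1024
(1,0): OLD=7503/64 → NEW=0, ERR=7503/64
(1,1): OLD=93545/512 → NEW=255, ERR=-37015/512
(1,2): OLD=364381/16384 → NEW=0, ERR=364381/16384
(1,3): OLD=22767131/262144 → NEW=0, ERR=22767131/262144
(2,0): OLD=1163923/8192 → NEW=255, ERR=-925037/8192
(2,1): OLD=7209665/262144 → NEW=0, ERR=7209665/262144
(2,2): OLD=52821141/524288 → NEW=0, ERR=52821141/524288
(2,3): OLD=1238225089/8388608 → NEW=255, ERR=-900869951/8388608
(3,0): OLD=129475619/4194304 → NEW=0, ERR=129475619/4194304
(3,1): OLD=7713008957/67108864 → NEW=0, ERR=7713008957/67108864
(3,2): OLD=128150930499/1073741824 → NEW=0, ERR=128150930499/1073741824
(3,3): OLD=2043585144917/17179869184 → NEW=0, ERR=2043585144917/17179869184
Target (3,3): original=94, with diffused error = 2043585144917/17179869184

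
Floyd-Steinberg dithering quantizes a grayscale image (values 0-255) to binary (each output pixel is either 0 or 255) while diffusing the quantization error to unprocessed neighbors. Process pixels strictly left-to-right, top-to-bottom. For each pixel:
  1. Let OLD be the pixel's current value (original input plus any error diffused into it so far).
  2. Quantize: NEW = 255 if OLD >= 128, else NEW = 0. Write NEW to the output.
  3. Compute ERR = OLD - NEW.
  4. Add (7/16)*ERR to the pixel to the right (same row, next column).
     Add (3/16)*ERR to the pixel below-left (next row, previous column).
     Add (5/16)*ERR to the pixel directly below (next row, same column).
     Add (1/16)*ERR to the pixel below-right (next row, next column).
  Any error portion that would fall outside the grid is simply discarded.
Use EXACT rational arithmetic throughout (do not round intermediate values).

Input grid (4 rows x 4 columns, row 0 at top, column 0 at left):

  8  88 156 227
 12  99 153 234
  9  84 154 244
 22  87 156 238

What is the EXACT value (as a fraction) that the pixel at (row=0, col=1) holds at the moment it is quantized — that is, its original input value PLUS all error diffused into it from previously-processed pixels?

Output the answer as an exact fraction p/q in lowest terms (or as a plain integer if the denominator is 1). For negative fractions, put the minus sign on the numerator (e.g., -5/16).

(0,0): OLD=8 → NEW=0, ERR=8
(0,1): OLD=183/2 → NEW=0, ERR=183/2
Target (0,1): original=88, with diffused error = 183/2

Answer: 183/2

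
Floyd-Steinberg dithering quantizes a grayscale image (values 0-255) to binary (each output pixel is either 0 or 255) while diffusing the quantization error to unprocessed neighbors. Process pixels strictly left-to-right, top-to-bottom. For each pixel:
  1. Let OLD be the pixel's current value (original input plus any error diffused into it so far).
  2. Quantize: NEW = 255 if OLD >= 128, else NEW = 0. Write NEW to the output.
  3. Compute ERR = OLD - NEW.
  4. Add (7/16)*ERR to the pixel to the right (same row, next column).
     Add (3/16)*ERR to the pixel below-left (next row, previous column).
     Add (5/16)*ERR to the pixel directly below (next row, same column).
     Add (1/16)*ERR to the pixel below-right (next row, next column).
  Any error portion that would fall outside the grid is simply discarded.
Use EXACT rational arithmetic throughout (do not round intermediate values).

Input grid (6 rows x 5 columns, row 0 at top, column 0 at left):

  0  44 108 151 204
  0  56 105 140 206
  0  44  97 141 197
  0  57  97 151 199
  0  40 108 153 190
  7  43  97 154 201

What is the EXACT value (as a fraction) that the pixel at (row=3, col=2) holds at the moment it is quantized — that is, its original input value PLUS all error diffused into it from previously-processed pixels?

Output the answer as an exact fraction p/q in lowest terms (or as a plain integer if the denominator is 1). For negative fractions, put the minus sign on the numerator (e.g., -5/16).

(0,0): OLD=0 → NEW=0, ERR=0
(0,1): OLD=44 → NEW=0, ERR=44
(0,2): OLD=509/4 → NEW=0, ERR=509/4
(0,3): OLD=13227/64 → NEW=255, ERR=-3093/64
(0,4): OLD=187245/1024 → NEW=255, ERR=-73875/1024
(1,0): OLD=33/4 → NEW=0, ERR=33/4
(1,1): OLD=3111/32 → NEW=0, ERR=3111/32
(1,2): OLD=185331/1024 → NEW=255, ERR=-75789/1024
(1,3): OLD=356119/4096 → NEW=0, ERR=356119/4096
(1,4): OLD=14317797/65536 → NEW=255, ERR=-2393883/65536
(2,0): OLD=10653/512 → NEW=0, ERR=10653/512
(2,1): OLD=1148879/16384 → NEW=0, ERR=1148879/16384
(2,2): OLD=33273261/262144 → NEW=0, ERR=33273261/262144
(2,3): OLD=890139191/4194304 → NEW=255, ERR=-179408329/4194304
(2,4): OLD=11563211201/67108864 → NEW=255, ERR=-5549549119/67108864
(3,0): OLD=5151117/262144 → NEW=0, ERR=5151117/262144
(3,1): OLD=236158793/2097152 → NEW=0, ERR=236158793/2097152
(3,2): OLD=12233531827/67108864 → NEW=255, ERR=-4879228493/67108864
Target (3,2): original=97, with diffused error = 12233531827/67108864

Answer: 12233531827/67108864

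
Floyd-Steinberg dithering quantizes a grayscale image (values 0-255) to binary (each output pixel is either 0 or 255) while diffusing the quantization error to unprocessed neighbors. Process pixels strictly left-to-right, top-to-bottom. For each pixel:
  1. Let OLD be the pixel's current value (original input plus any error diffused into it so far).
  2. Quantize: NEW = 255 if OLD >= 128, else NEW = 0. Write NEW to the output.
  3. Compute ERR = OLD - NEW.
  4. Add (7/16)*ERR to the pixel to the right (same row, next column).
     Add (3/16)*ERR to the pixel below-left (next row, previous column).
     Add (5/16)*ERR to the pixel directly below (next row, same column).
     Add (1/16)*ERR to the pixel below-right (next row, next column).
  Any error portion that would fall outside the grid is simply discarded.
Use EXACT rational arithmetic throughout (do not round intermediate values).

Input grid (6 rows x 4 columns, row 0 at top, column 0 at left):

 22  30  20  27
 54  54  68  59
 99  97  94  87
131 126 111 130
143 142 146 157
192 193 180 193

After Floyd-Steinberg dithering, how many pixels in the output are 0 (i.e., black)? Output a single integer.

(0,0): OLD=22 → NEW=0, ERR=22
(0,1): OLD=317/8 → NEW=0, ERR=317/8
(0,2): OLD=4779/128 → NEW=0, ERR=4779/128
(0,3): OLD=88749/2048 → NEW=0, ERR=88749/2048
(1,0): OLD=8743/128 → NEW=0, ERR=8743/128
(1,1): OLD=107153/1024 → NEW=0, ERR=107153/1024
(1,2): OLD=4458085/32768 → NEW=255, ERR=-3897755/32768
(1,3): OLD=11972051/524288 → NEW=0, ERR=11972051/524288
(2,0): OLD=2293195/16384 → NEW=255, ERR=-1884725/16384
(2,1): OLD=32159209/524288 → NEW=0, ERR=32159209/524288
(2,2): OLD=99075213/1048576 → NEW=0, ERR=99075213/1048576
(2,3): OLD=2148136633/16777216 → NEW=255, ERR=-2130053447/16777216
(3,0): OLD=893829275/8388608 → NEW=0, ERR=893829275/8388608
(3,1): OLD=27153801285/134217728 → NEW=255, ERR=-7071719355/134217728
(3,2): OLD=209388260539/2147483648 → NEW=0, ERR=209388260539/2147483648
(3,3): OLD=4772155641757/34359738368 → NEW=255, ERR=-3989577642083/34359738368
(4,0): OLD=357381345599/2147483648 → NEW=255, ERR=-190226984641/2147483648
(4,1): OLD=1919370741693/17179869184 → NEW=0, ERR=1919370741693/17179869184
(4,2): OLD=110107506973341/549755813888 → NEW=255, ERR=-30080225568099/549755813888
(4,3): OLD=904862208841307/8796093022208 → NEW=0, ERR=904862208841307/8796093022208
(5,0): OLD=50925590972687/274877906944 → NEW=255, ERR=-19168275298033/274877906944
(5,1): OLD=1597450633012169/8796093022208 → NEW=255, ERR=-645553087650871/8796093022208
(5,2): OLD=690773834100805/4398046511104 → NEW=255, ERR=-430728026230715/4398046511104
(5,3): OLD=25175170320465245/140737488355328 → NEW=255, ERR=-10712889210143395/140737488355328
Output grid:
  Row 0: ....  (4 black, running=4)
  Row 1: ..#.  (3 black, running=7)
  Row 2: #..#  (2 black, running=9)
  Row 3: .#.#  (2 black, running=11)
  Row 4: #.#.  (2 black, running=13)
  Row 5: ####  (0 black, running=13)

Answer: 13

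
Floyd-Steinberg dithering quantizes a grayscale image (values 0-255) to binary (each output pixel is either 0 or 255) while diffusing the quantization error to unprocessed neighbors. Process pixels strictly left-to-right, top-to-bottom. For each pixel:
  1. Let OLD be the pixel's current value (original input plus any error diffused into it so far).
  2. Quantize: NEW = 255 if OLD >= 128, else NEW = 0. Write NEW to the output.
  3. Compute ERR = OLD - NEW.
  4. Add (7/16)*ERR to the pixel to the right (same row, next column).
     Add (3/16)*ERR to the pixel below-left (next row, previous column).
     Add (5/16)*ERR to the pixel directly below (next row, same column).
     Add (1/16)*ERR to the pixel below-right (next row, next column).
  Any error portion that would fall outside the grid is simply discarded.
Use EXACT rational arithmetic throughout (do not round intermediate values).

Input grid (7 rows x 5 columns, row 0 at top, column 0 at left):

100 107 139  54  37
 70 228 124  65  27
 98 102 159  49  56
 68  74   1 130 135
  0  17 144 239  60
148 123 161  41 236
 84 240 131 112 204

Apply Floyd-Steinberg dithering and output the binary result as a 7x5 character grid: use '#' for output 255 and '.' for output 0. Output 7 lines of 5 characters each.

(0,0): OLD=100 → NEW=0, ERR=100
(0,1): OLD=603/4 → NEW=255, ERR=-417/4
(0,2): OLD=5977/64 → NEW=0, ERR=5977/64
(0,3): OLD=97135/1024 → NEW=0, ERR=97135/1024
(0,4): OLD=1286153/16384 → NEW=0, ERR=1286153/16384
(1,0): OLD=5229/64 → NEW=0, ERR=5229/64
(1,1): OLD=130523/512 → NEW=255, ERR=-37/512
(1,2): OLD=2693911/16384 → NEW=255, ERR=-1484009/16384
(1,3): OLD=4952667/65536 → NEW=0, ERR=4952667/65536
(1,4): OLD=94919921/1048576 → NEW=0, ERR=94919921/1048576
(2,0): OLD=1011865/8192 → NEW=0, ERR=1011865/8192
(2,1): OLD=37785475/262144 → NEW=255, ERR=-29061245/262144
(2,2): OLD=404157961/4194304 → NEW=0, ERR=404157961/4194304
(2,3): OLD=8461426251/67108864 → NEW=0, ERR=8461426251/67108864
(2,4): OLD=154805431629/1073741824 → NEW=255, ERR=-118998733491/1073741824
(3,0): OLD=359927337/4194304 → NEW=0, ERR=359927337/4194304
(3,1): OLD=3445598229/33554432 → NEW=0, ERR=3445598229/33554432
(3,2): OLD=99589353943/1073741824 → NEW=0, ERR=99589353943/1073741824
(3,3): OLD=419236351143/2147483648 → NEW=255, ERR=-128371979097/2147483648
(3,4): OLD=2820739131123/34359738368 → NEW=0, ERR=2820739131123/34359738368
(4,0): OLD=24733888167/536870912 → NEW=0, ERR=24733888167/536870912
(4,1): OLD=1580537387207/17179869184 → NEW=0, ERR=1580537387207/17179869184
(4,2): OLD=57296547420745/274877906944 → NEW=255, ERR=-12797318849975/274877906944
(4,3): OLD=972586431338311/4398046511104 → NEW=255, ERR=-148915428993209/4398046511104
(4,4): OLD=4722083878435441/70368744177664 → NEW=0, ERR=4722083878435441/70368744177664
(5,0): OLD=49380964496053/274877906944 → NEW=255, ERR=-20712901774667/274877906944
(5,1): OLD=248342096805631/2199023255552 → NEW=0, ERR=248342096805631/2199023255552
(5,2): OLD=13740242944030103/70368744177664 → NEW=255, ERR=-4203786821274217/70368744177664
(5,3): OLD=3928073030471017/281474976710656 → NEW=0, ERR=3928073030471017/281474976710656
(5,4): OLD=1175257113385877619/4503599627370496 → NEW=255, ERR=26839208406401139/4503599627370496
(6,0): OLD=2871997474892101/35184372088832 → NEW=0, ERR=2871997474892101/35184372088832
(6,1): OLD=332244814461482731/1125899906842624 → NEW=255, ERR=45140338216613611/1125899906842624
(6,2): OLD=2513853656486633097/18014398509481984 → NEW=255, ERR=-2079817963431272823/18014398509481984
(6,3): OLD=18225960829354145123/288230376151711744 → NEW=0, ERR=18225960829354145123/288230376151711744
(6,4): OLD=1080976567037916834165/4611686018427387904 → NEW=255, ERR=-95003367661067081355/4611686018427387904
Row 0: .#...
Row 1: .##..
Row 2: .#..#
Row 3: ...#.
Row 4: ..##.
Row 5: #.#.#
Row 6: .##.#

Answer: .#...
.##..
.#..#
...#.
..##.
#.#.#
.##.#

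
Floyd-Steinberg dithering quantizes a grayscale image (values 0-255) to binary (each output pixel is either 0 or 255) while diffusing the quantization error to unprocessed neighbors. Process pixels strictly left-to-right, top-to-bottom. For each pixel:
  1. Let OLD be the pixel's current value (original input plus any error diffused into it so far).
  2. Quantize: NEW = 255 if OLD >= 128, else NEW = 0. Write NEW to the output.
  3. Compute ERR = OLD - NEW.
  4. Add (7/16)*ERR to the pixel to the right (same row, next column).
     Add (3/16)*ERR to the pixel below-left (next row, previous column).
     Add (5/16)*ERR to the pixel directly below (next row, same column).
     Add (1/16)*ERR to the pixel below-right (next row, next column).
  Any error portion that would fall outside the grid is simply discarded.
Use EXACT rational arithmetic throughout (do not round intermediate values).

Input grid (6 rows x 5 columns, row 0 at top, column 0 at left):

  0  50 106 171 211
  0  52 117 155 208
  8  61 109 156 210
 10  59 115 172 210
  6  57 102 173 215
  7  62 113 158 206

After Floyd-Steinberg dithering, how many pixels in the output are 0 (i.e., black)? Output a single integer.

Answer: 16

Derivation:
(0,0): OLD=0 → NEW=0, ERR=0
(0,1): OLD=50 → NEW=0, ERR=50
(0,2): OLD=1023/8 → NEW=0, ERR=1023/8
(0,3): OLD=29049/128 → NEW=255, ERR=-3591/128
(0,4): OLD=406991/2048 → NEW=255, ERR=-115249/2048
(1,0): OLD=75/8 → NEW=0, ERR=75/8
(1,1): OLD=6125/64 → NEW=0, ERR=6125/64
(1,2): OLD=402833/2048 → NEW=255, ERR=-119407/2048
(1,3): OLD=968013/8192 → NEW=0, ERR=968013/8192
(1,4): OLD=31504263/131072 → NEW=255, ERR=-1919097/131072
(2,0): OLD=29567/1024 → NEW=0, ERR=29567/1024
(2,1): OLD=3053765/32768 → NEW=0, ERR=3053765/32768
(2,2): OLD=83723343/524288 → NEW=255, ERR=-49970097/524288
(2,3): OLD=1214998973/8388608 → NEW=255, ERR=-924096067/8388608
(2,4): OLD=22094184683/134217728 → NEW=255, ERR=-12131335957/134217728
(3,0): OLD=19134895/524288 → NEW=0, ERR=19134895/524288
(3,1): OLD=369200675/4194304 → NEW=0, ERR=369200675/4194304
(3,2): OLD=14615716049/134217728 → NEW=0, ERR=14615716049/134217728
(3,3): OLD=43570395217/268435456 → NEW=255, ERR=-24880646063/268435456
(3,4): OLD=576894176005/4294967296 → NEW=255, ERR=-518322484475/4294967296
(4,0): OLD=2275651009/67108864 → NEW=0, ERR=2275651009/67108864
(4,1): OLD=262083471329/2147483648 → NEW=0, ERR=262083471329/2147483648
(4,2): OLD=6100430136847/34359738368 → NEW=255, ERR=-2661303146993/34359738368
(4,3): OLD=51856903974497/549755813888 → NEW=0, ERR=51856903974497/549755813888
(4,4): OLD=1871476374395175/8796093022208 → NEW=255, ERR=-371527346267865/8796093022208
(5,0): OLD=1390872744003/34359738368 → NEW=0, ERR=1390872744003/34359738368
(5,1): OLD=28984435625513/274877906944 → NEW=0, ERR=28984435625513/274877906944
(5,2): OLD=1409500439090961/8796093022208 → NEW=255, ERR=-833503281572079/8796093022208
(5,3): OLD=4688669215665807/35184372088832 → NEW=255, ERR=-4283345666986353/35184372088832
(5,4): OLD=81872565664896309/562949953421312 → NEW=255, ERR=-61679672457538251/562949953421312
Output grid:
  Row 0: ...##  (3 black, running=3)
  Row 1: ..#.#  (3 black, running=6)
  Row 2: ..###  (2 black, running=8)
  Row 3: ...##  (3 black, running=11)
  Row 4: ..#.#  (3 black, running=14)
  Row 5: ..###  (2 black, running=16)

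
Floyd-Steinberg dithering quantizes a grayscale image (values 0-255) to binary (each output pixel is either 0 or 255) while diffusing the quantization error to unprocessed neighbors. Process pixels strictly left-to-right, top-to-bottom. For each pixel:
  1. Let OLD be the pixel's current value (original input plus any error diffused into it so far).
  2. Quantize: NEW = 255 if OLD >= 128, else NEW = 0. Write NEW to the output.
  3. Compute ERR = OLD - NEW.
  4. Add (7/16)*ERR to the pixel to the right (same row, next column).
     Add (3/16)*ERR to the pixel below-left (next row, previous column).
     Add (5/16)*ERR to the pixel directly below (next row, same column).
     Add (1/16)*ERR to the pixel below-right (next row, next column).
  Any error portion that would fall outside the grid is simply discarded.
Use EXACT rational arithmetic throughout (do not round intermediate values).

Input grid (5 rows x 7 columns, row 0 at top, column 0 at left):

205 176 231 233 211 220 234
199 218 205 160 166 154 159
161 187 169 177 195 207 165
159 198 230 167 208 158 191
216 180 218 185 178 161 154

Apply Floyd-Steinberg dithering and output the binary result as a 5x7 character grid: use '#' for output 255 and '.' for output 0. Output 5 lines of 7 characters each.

Answer: #######
##.#.#.
.######
##.#.#.
#####.#

Derivation:
(0,0): OLD=205 → NEW=255, ERR=-50
(0,1): OLD=1233/8 → NEW=255, ERR=-807/8
(0,2): OLD=23919/128 → NEW=255, ERR=-8721/128
(0,3): OLD=416137/2048 → NEW=255, ERR=-106103/2048
(0,4): OLD=6171327/32768 → NEW=255, ERR=-2184513/32768
(0,5): OLD=100051769/524288 → NEW=255, ERR=-33641671/524288
(0,6): OLD=1727442575/8388608 → NEW=255, ERR=-411652465/8388608
(1,0): OLD=21051/128 → NEW=255, ERR=-11589/128
(1,1): OLD=134109/1024 → NEW=255, ERR=-127011/1024
(1,2): OLD=3716705/32768 → NEW=0, ERR=3716705/32768
(1,3): OLD=23157165/131072 → NEW=255, ERR=-10266195/131072
(1,4): OLD=802207047/8388608 → NEW=0, ERR=802207047/8388608
(1,5): OLD=10899726519/67108864 → NEW=255, ERR=-6213033801/67108864
(1,6): OLD=106461480921/1073741824 → NEW=0, ERR=106461480921/1073741824
(2,0): OLD=1793231/16384 → NEW=0, ERR=1793231/16384
(2,1): OLD=111008661/524288 → NEW=255, ERR=-22684779/524288
(2,2): OLD=1367993727/8388608 → NEW=255, ERR=-771101313/8388608
(2,3): OLD=9215871943/67108864 → NEW=255, ERR=-7896888377/67108864
(2,4): OLD=81147162839/536870912 → NEW=255, ERR=-55754919721/536870912
(2,5): OLD=2700688285693/17179869184 → NEW=255, ERR=-1680178356227/17179869184
(2,6): OLD=40519987972795/274877906944 → NEW=255, ERR=-29573878297925/274877906944
(3,0): OLD=1552651295/8388608 → NEW=255, ERR=-586443745/8388608
(3,1): OLD=9630025971/67108864 → NEW=255, ERR=-7482734349/67108864
(3,2): OLD=68571554857/536870912 → NEW=0, ERR=68571554857/536870912
(3,3): OLD=345507295647/2147483648 → NEW=255, ERR=-202101034593/2147483648
(3,4): OLD=29874021058591/274877906944 → NEW=0, ERR=29874021058591/274877906944
(3,5): OLD=326163536937741/2199023255552 → NEW=255, ERR=-234587393228019/2199023255552
(3,6): OLD=3680085354856723/35184372088832 → NEW=0, ERR=3680085354856723/35184372088832
(4,0): OLD=186022281137/1073741824 → NEW=255, ERR=-87781883983/1073741824
(4,1): OLD=2215649047101/17179869184 → NEW=255, ERR=-2165217594819/17179869184
(4,2): OLD=48972304503603/274877906944 → NEW=255, ERR=-21121561767117/274877906944
(4,3): OLD=330586854653729/2199023255552 → NEW=255, ERR=-230164075512031/2199023255552
(4,4): OLD=2467958453232115/17592186044416 → NEW=255, ERR=-2018048988093965/17592186044416
(4,5): OLD=58479395969344019/562949953421312 → NEW=0, ERR=58479395969344019/562949953421312
(4,6): OLD=2030816912737685877/9007199254740992 → NEW=255, ERR=-266018897221267083/9007199254740992
Row 0: #######
Row 1: ##.#.#.
Row 2: .######
Row 3: ##.#.#.
Row 4: #####.#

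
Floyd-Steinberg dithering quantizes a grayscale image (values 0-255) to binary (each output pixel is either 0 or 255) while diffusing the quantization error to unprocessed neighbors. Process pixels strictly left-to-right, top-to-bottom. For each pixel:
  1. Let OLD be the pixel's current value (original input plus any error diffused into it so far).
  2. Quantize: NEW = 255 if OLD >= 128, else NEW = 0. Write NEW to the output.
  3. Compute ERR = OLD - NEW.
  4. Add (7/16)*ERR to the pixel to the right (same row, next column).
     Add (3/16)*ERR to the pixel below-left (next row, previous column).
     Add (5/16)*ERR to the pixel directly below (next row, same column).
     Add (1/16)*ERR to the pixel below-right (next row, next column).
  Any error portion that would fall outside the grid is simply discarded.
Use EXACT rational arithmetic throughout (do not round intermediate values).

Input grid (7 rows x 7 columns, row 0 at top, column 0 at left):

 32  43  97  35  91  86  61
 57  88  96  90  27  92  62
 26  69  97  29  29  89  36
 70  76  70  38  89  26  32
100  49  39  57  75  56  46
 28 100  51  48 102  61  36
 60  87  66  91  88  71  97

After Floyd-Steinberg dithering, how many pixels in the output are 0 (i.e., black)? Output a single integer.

Answer: 38

Derivation:
(0,0): OLD=32 → NEW=0, ERR=32
(0,1): OLD=57 → NEW=0, ERR=57
(0,2): OLD=1951/16 → NEW=0, ERR=1951/16
(0,3): OLD=22617/256 → NEW=0, ERR=22617/256
(0,4): OLD=531055/4096 → NEW=255, ERR=-513425/4096
(0,5): OLD=2042121/65536 → NEW=0, ERR=2042121/65536
(0,6): OLD=78257983/1048576 → NEW=0, ERR=78257983/1048576
(1,0): OLD=1243/16 → NEW=0, ERR=1243/16
(1,1): OLD=21077/128 → NEW=255, ERR=-11563/128
(1,2): OLD=469857/4096 → NEW=0, ERR=469857/4096
(1,3): OLD=2488945/16384 → NEW=255, ERR=-1688975/16384
(1,4): OLD=-48137433/1048576 → NEW=0, ERR=-48137433/1048576
(1,5): OLD=736624335/8388608 → NEW=0, ERR=736624335/8388608
(1,6): OLD=16869580289/134217728 → NEW=0, ERR=16869580289/134217728
(2,0): OLD=68279/2048 → NEW=0, ERR=68279/2048
(2,1): OLD=5355589/65536 → NEW=0, ERR=5355589/65536
(2,2): OLD=150601599/1048576 → NEW=255, ERR=-116785281/1048576
(2,3): OLD=-447779305/8388608 → NEW=0, ERR=-447779305/8388608
(2,4): OLD=88739731/67108864 → NEW=0, ERR=88739731/67108864
(2,5): OLD=295745497149/2147483648 → NEW=255, ERR=-251862833091/2147483648
(2,6): OLD=1012053002491/34359738368 → NEW=0, ERR=1012053002491/34359738368
(3,0): OLD=100391727/1048576 → NEW=0, ERR=100391727/1048576
(3,1): OLD=1045430315/8388608 → NEW=0, ERR=1045430315/8388608
(3,2): OLD=5692009701/67108864 → NEW=0, ERR=5692009701/67108864
(3,3): OLD=13881761557/268435456 → NEW=0, ERR=13881761557/268435456
(3,4): OLD=2979373717551/34359738368 → NEW=0, ERR=2979373717551/34359738368
(3,5): OLD=9040917143205/274877906944 → NEW=0, ERR=9040917143205/274877906944
(3,6): OLD=212267585821755/4398046511104 → NEW=0, ERR=212267585821755/4398046511104
(4,0): OLD=20573732825/134217728 → NEW=255, ERR=-13651787815/134217728
(4,1): OLD=140300808509/2147483648 → NEW=0, ERR=140300808509/2147483648
(4,2): OLD=3833649446083/34359738368 → NEW=0, ERR=3833649446083/34359738368
(4,3): OLD=39454192515121/274877906944 → NEW=255, ERR=-30639673755599/274877906944
(4,4): OLD=137944198004815/2199023255552 → NEW=0, ERR=137944198004815/2199023255552
(4,5): OLD=7613304410784787/70368744177664 → NEW=0, ERR=7613304410784787/70368744177664
(4,6): OLD=124380408244655093/1125899906842624 → NEW=0, ERR=124380408244655093/1125899906842624
(5,0): OLD=290832074631/34359738368 → NEW=0, ERR=290832074631/34359738368
(5,1): OLD=38120780624773/274877906944 → NEW=255, ERR=-31973085645947/274877906944
(5,2): OLD=39937116305175/2199023255552 → NEW=0, ERR=39937116305175/2199023255552
(5,3): OLD=701004441369979/17592186044416 → NEW=0, ERR=701004441369979/17592186044416
(5,4): OLD=171537143287998477/1125899906842624 → NEW=255, ERR=-115567332956870643/1125899906842624
(5,5): OLD=671369992677760021/9007199254740992 → NEW=0, ERR=671369992677760021/9007199254740992
(5,6): OLD=15837456013841787995/144115188075855872 → NEW=0, ERR=15837456013841787995/144115188075855872
(6,0): OLD=179596816713639/4398046511104 → NEW=0, ERR=179596816713639/4398046511104
(6,1): OLD=5098260812160299/70368744177664 → NEW=0, ERR=5098260812160299/70368744177664
(6,2): OLD=116614101516640593/1125899906842624 → NEW=0, ERR=116614101516640593/1125899906842624
(6,3): OLD=1176838100447687823/9007199254740992 → NEW=255, ERR=-1119997709511265137/9007199254740992
(6,4): OLD=162030219864771523/9007199254740992 → NEW=0, ERR=162030219864771523/9007199254740992
(6,5): OLD=268291587116293404529/2305843009213693952 → NEW=0, ERR=268291587116293404529/2305843009213693952
(6,6): OLD=6895576659346556450183/36893488147419103232 → NEW=255, ERR=-2512262818245314873977/36893488147419103232
Output grid:
  Row 0: ....#..  (6 black, running=6)
  Row 1: .#.#...  (5 black, running=11)
  Row 2: ..#..#.  (5 black, running=16)
  Row 3: .......  (7 black, running=23)
  Row 4: #..#...  (5 black, running=28)
  Row 5: .#..#..  (5 black, running=33)
  Row 6: ...#..#  (5 black, running=38)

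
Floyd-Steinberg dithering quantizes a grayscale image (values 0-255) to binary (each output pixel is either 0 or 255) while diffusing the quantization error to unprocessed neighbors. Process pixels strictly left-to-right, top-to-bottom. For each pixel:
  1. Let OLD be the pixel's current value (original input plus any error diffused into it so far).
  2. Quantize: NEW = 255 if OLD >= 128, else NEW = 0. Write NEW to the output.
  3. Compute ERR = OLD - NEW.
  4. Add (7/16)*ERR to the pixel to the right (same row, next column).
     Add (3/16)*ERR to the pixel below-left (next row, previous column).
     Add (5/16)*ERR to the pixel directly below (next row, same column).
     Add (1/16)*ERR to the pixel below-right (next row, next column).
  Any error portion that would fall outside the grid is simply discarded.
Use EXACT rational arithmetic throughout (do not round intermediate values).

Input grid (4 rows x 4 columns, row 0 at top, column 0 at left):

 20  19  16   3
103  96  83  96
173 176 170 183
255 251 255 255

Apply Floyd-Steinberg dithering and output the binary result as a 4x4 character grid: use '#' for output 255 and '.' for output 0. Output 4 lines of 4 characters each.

Answer: ....
.#..
####
####

Derivation:
(0,0): OLD=20 → NEW=0, ERR=20
(0,1): OLD=111/4 → NEW=0, ERR=111/4
(0,2): OLD=1801/64 → NEW=0, ERR=1801/64
(0,3): OLD=15679/1024 → NEW=0, ERR=15679/1024
(1,0): OLD=7325/64 → NEW=0, ERR=7325/64
(1,1): OLD=82571/512 → NEW=255, ERR=-47989/512
(1,2): OLD=907559/16384 → NEW=0, ERR=907559/16384
(1,3): OLD=33234113/262144 → NEW=0, ERR=33234113/262144
(2,0): OLD=1566249/8192 → NEW=255, ERR=-522711/8192
(2,1): OLD=35739027/262144 → NEW=255, ERR=-31107693/262144
(2,2): OLD=80376815/524288 → NEW=255, ERR=-53316625/524288
(2,3): OLD=1523281907/8388608 → NEW=255, ERR=-615813133/8388608
(3,0): OLD=892590681/4194304 → NEW=255, ERR=-176956839/4194304
(3,1): OLD=11569784519/67108864 → NEW=255, ERR=-5542975801/67108864
(3,2): OLD=178137609913/1073741824 → NEW=255, ERR=-95666555207/1073741824
(3,3): OLD=3207887902351/17179869184 → NEW=255, ERR=-1172978739569/17179869184
Row 0: ....
Row 1: .#..
Row 2: ####
Row 3: ####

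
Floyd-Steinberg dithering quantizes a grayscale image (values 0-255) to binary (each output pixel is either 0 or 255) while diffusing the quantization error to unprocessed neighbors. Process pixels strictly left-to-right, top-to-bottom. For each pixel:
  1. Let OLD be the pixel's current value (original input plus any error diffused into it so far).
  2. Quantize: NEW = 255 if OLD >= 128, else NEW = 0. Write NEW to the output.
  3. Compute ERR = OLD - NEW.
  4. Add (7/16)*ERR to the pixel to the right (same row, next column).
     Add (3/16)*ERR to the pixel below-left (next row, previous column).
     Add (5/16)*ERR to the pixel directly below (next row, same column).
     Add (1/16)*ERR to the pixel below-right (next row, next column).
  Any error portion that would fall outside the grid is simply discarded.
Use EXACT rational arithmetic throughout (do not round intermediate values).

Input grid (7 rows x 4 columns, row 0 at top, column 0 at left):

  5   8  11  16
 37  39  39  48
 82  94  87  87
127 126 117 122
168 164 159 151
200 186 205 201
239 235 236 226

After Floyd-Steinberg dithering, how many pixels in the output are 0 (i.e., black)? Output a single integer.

(0,0): OLD=5 → NEW=0, ERR=5
(0,1): OLD=163/16 → NEW=0, ERR=163/16
(0,2): OLD=3957/256 → NEW=0, ERR=3957/256
(0,3): OLD=93235/4096 → NEW=0, ERR=93235/4096
(1,0): OLD=10361/256 → NEW=0, ERR=10361/256
(1,1): OLD=129231/2048 → NEW=0, ERR=129231/2048
(1,2): OLD=5003131/65536 → NEW=0, ERR=5003131/65536
(1,3): OLD=93825357/1048576 → NEW=0, ERR=93825357/1048576
(2,0): OLD=3489109/32768 → NEW=0, ERR=3489109/32768
(2,1): OLD=185752439/1048576 → NEW=255, ERR=-81634441/1048576
(2,2): OLD=204508691/2097152 → NEW=0, ERR=204508691/2097152
(2,3): OLD=5449150183/33554432 → NEW=255, ERR=-3107229977/33554432
(3,0): OLD=2444060549/16777216 → NEW=255, ERR=-1834129531/16777216
(3,1): OLD=21147837851/268435456 → NEW=0, ERR=21147837851/268435456
(3,2): OLD=685959664485/4294967296 → NEW=255, ERR=-409256995995/4294967296
(3,3): OLD=3949183803715/68719476736 → NEW=0, ERR=3949183803715/68719476736
(4,0): OLD=638267656801/4294967296 → NEW=255, ERR=-456949003679/4294967296
(4,1): OLD=4032935019555/34359738368 → NEW=0, ERR=4032935019555/34359738368
(4,2): OLD=215804277311555/1099511627776 → NEW=255, ERR=-64571187771325/1099511627776
(4,3): OLD=2415586691630021/17592186044416 → NEW=255, ERR=-2070420749696059/17592186044416
(5,0): OLD=103772007689105/549755813888 → NEW=255, ERR=-36415724852335/549755813888
(5,1): OLD=3096903551201687/17592186044416 → NEW=255, ERR=-1389103890124393/17592186044416
(5,2): OLD=1208329639188491/8796093022208 → NEW=255, ERR=-1034674081474549/8796093022208
(5,3): OLD=30705790425376675/281474976710656 → NEW=0, ERR=30705790425376675/281474976710656
(6,0): OLD=57278691787100005/281474976710656 → NEW=255, ERR=-14497427274117275/281474976710656
(6,1): OLD=727762047357341971/4503599627370496 → NEW=255, ERR=-420655857622134509/4503599627370496
(6,2): OLD=12530502885567441685/72057594037927936 → NEW=255, ERR=-5844183594104181995/72057594037927936
(6,3): OLD=250478336551460781203/1152921504606846976 → NEW=255, ERR=-43516647123285197677/1152921504606846976
Output grid:
  Row 0: ....  (4 black, running=4)
  Row 1: ....  (4 black, running=8)
  Row 2: .#.#  (2 black, running=10)
  Row 3: #.#.  (2 black, running=12)
  Row 4: #.##  (1 black, running=13)
  Row 5: ###.  (1 black, running=14)
  Row 6: ####  (0 black, running=14)

Answer: 14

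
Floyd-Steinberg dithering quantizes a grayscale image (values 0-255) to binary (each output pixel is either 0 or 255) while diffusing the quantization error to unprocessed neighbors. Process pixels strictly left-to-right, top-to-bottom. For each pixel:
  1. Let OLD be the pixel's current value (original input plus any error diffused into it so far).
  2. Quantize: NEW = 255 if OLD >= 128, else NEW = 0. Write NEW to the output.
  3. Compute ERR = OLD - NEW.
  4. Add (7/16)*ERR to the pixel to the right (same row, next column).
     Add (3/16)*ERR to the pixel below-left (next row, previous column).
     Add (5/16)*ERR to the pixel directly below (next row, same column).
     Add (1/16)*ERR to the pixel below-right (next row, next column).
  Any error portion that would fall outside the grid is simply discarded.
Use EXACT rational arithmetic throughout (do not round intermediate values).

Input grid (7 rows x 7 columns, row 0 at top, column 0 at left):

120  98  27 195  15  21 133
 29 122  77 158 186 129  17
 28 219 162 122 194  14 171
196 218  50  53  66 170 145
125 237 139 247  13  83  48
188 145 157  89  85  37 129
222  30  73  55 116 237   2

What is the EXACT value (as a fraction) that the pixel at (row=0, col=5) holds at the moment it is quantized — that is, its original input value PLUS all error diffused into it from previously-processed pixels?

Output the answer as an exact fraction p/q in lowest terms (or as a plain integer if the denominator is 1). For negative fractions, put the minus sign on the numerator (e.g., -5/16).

Answer: 1901935/131072

Derivation:
(0,0): OLD=120 → NEW=0, ERR=120
(0,1): OLD=301/2 → NEW=255, ERR=-209/2
(0,2): OLD=-599/32 → NEW=0, ERR=-599/32
(0,3): OLD=95647/512 → NEW=255, ERR=-34913/512
(0,4): OLD=-121511/8192 → NEW=0, ERR=-121511/8192
(0,5): OLD=1901935/131072 → NEW=0, ERR=1901935/131072
Target (0,5): original=21, with diffused error = 1901935/131072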